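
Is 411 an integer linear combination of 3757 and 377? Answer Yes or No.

No

By Bézout, 3757m + 377n = 411 has integer solutions iff gcd(3757, 377) | 411.
Euclid: 3757 = 9·377 + 364; 377 = 1·364 + 13; 364 = 28·13 + 0. gcd = 13; 411 mod 13 = 8. No.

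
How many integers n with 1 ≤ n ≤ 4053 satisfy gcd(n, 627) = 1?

2327

627 = 3·11·19. Inclusion–exclusion on these primes:
4053 − ⌊4053/3⌋ − ⌊4053/11⌋ − ⌊4053/19⌋ + ⌊4053/33⌋ + ⌊4053/57⌋ + ⌊4053/209⌋ − ⌊4053/627⌋ = 2327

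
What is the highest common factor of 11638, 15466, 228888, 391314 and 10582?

22

11638 = 2 · 11 · 23²; 15466 = 2 · 11 · 19 · 37; 228888 = 2³ · 3² · 11 · 17²; 391314 = 2 · 3 · 7² · 11³; 10582 = 2 · 11 · 13 · 37
gcd takes min exponent of each prime: 2 · 11 = 22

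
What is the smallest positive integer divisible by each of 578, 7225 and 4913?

245650

lcm(578, 7225) = 578·7225/gcd = 4176050/289 = 14450
lcm(14450, 4913) = 14450·4913/gcd = 70992850/289 = 245650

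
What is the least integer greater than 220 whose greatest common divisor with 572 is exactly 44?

gcd(t, 572) = 44 forces 44 | t; write t = 44s. Then gcd(44s, 44·13) = 44·gcd(s, 13), so need gcd(s, 13) = 1.
44s > 220 gives s ≥ 6. The least s ≥ 6 coprime to 13 is 6, so t = 44·6 = 264.

264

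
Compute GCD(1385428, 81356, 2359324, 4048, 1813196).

gcd(1385428, 81356): 1385428 = 17·81356 + 2376; 81356 = 34·2376 + 572; 2376 = 4·572 + 88; 572 = 6·88 + 44; 88 = 2·44 + 0 → 44
gcd(44, 2359324): 2359324 = 53621·44 + 0 → 44
gcd(44, 4048): 4048 = 92·44 + 0 → 44
gcd(44, 1813196): 1813196 = 41209·44 + 0 → 44

44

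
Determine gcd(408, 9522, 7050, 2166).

6

408 = 2³ · 3 · 17; 9522 = 2 · 3² · 23²; 7050 = 2 · 3 · 5² · 47; 2166 = 2 · 3 · 19²
gcd takes min exponent of each prime: 2 · 3 = 6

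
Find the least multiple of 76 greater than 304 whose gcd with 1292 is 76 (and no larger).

380

Multiples of 76 above 304: 76·5, 76·6, … . Need the cofactor coprime to 1292/76 = 17.
Checking s = 5, 6, … the first with gcd(s, 17) = 1 is s = 5, giving 380.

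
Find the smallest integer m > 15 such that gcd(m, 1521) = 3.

Multiples of 3 above 15: 3·6, 3·7, … . Need the cofactor coprime to 1521/3 = 507.
Checking s = 6, 7, … the first with gcd(s, 507) = 1 is s = 7, giving 21.

21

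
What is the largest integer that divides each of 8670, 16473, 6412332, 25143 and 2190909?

8670 = 2 · 3 · 5 · 17²; 16473 = 3 · 17² · 19; 6412332 = 2² · 3 · 17² · 43²; 25143 = 3 · 17² · 29; 2190909 = 3 · 7 · 17² · 19²
gcd takes min exponent of each prime: 3 · 17² = 867

867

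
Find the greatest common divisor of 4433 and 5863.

143

Euclid: 5863 = 1·4433 + 1430; 4433 = 3·1430 + 143; 1430 = 10·143 + 0. Last nonzero remainder: 143.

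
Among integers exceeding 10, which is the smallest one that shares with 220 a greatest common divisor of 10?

30

220 = 10·22. Any a with gcd(a, 220) = 10 is a multiple of 10, say 10s, with s coprime to 22.
Need s > 10/10, so s ≥ 2. First s ≥ 2 with gcd(s, 22) = 1 is s = 3. Thus a = 10·3 = 30.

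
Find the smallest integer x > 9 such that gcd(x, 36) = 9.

27

36 = 9·4. Any x with gcd(x, 36) = 9 is a multiple of 9, say 9s, with s coprime to 4.
Need s > 9/9, so s ≥ 2. First s ≥ 2 with gcd(s, 4) = 1 is s = 3. Thus x = 9·3 = 27.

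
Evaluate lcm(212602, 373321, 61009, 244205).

14410836445330

212602 = 2 · 13² · 17 · 37; 373321 = 13² · 47²; 61009 = 13² · 19²; 244205 = 5 · 13² · 17²
lcm takes max exponent of each prime: 2 · 5 · 13² · 17² · 19² · 37 · 47² = 14410836445330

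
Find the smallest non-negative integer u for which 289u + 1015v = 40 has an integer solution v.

gcd(289, 1015) = 1 (Euclid: 1015 = 3·289 + 148; 289 = 1·148 + 141; 148 = 1·141 + 7; 141 = 20·7 + 1; 7 = 7·1 + 0), and 1 | 40.
Extended Euclid: 289·(144) + 1015·(-41) = 1. Scale by 40: u₀ = 5760.
General solution u = u₀ + 1015t; reducing mod 1015 gives u = 685 (and v = -195).

685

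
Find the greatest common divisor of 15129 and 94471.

Euclid: 94471 = 6·15129 + 3697; 15129 = 4·3697 + 341; 3697 = 10·341 + 287; 341 = 1·287 + 54; 287 = 5·54 + 17; 54 = 3·17 + 3; 17 = 5·3 + 2; 3 = 1·2 + 1; 2 = 2·1 + 0. Last nonzero remainder: 1.

1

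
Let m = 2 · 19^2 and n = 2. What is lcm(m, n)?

max exponent per prime: 2 · 19^2 = 722

722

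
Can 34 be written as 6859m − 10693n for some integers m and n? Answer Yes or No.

Yes

gcd(6859, 10693): 10693 = 1·6859 + 3834; 6859 = 1·3834 + 3025; 3834 = 1·3025 + 809; 3025 = 3·809 + 598; 809 = 1·598 + 211; 598 = 2·211 + 176; 211 = 1·176 + 35; 176 = 5·35 + 1; 35 = 35·1 + 0 → 1
1 divides 34, so a solution exists.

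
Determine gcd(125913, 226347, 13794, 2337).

gcd(125913, 226347): 226347 = 1·125913 + 100434; 125913 = 1·100434 + 25479; 100434 = 3·25479 + 23997; 25479 = 1·23997 + 1482; 23997 = 16·1482 + 285; 1482 = 5·285 + 57; 285 = 5·57 + 0 → 57
gcd(57, 13794): 13794 = 242·57 + 0 → 57
gcd(57, 2337): 2337 = 41·57 + 0 → 57

57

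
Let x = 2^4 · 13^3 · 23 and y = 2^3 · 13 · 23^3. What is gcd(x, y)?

2392

min exponent per shared prime: 2^3 · 13 · 23 = 2392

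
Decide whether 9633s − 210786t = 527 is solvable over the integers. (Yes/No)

By Bézout, 9633s − 210786t = 527 has integer solutions iff gcd(9633, 210786) | 527.
Euclid: 210786 = 21·9633 + 8493; 9633 = 1·8493 + 1140; 8493 = 7·1140 + 513; 1140 = 2·513 + 114; 513 = 4·114 + 57; 114 = 2·57 + 0. gcd = 57; 527 mod 57 = 14. No.

No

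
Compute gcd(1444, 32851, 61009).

gcd(1444, 32851): 32851 = 22·1444 + 1083; 1444 = 1·1083 + 361; 1083 = 3·361 + 0 → 361
gcd(361, 61009): 61009 = 169·361 + 0 → 361

361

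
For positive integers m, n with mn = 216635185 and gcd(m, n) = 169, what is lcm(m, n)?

1281865

gcd·lcm = product, so lcm = 216635185/169 = 1281865.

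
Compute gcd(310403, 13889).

323

Euclid: 310403 = 22·13889 + 4845; 13889 = 2·4845 + 4199; 4845 = 1·4199 + 646; 4199 = 6·646 + 323; 646 = 2·323 + 0. Last nonzero remainder: 323.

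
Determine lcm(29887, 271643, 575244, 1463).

107678198628

29887 = 11² · 13 · 19; 271643 = 17 · 19 · 29²; 575244 = 2² · 3² · 19 · 29²; 1463 = 7 · 11 · 19
lcm takes max exponent of each prime: 2² · 3² · 7 · 11² · 13 · 17 · 19 · 29² = 107678198628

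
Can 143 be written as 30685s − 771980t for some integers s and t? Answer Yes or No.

gcd(30685, 771980): 771980 = 25·30685 + 4855; 30685 = 6·4855 + 1555; 4855 = 3·1555 + 190; 1555 = 8·190 + 35; 190 = 5·35 + 15; 35 = 2·15 + 5; 15 = 3·5 + 0 → 5
5 does not divide 143, so a solution does not exist.

No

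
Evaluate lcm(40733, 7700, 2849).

lcm(40733, 7700) = 40733·7700/gcd = 313644100/77 = 4073300
lcm(4073300, 2849) = 4073300·2849/gcd = 11604831700/77 = 150712100

150712100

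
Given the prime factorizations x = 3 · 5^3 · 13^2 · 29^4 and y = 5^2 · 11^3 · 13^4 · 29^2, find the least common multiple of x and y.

max exponent per prime: 3 · 5^3 · 11^3 · 13^4 · 29^4 = 10082650749439125

10082650749439125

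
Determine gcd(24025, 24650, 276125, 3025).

25

24025 = 5² · 31²; 24650 = 2 · 5² · 17 · 29; 276125 = 5³ · 47²; 3025 = 5² · 11²
gcd takes min exponent of each prime: 5² = 25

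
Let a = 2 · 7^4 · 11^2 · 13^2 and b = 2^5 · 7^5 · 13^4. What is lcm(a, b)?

max exponent per prime: 2^5 · 7^5 · 11^2 · 13^4 = 1858655742944

1858655742944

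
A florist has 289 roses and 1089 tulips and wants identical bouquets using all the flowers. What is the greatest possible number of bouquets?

Euclid: 1089 = 3·289 + 222; 289 = 1·222 + 67; 222 = 3·67 + 21; 67 = 3·21 + 4; 21 = 5·4 + 1; 4 = 4·1 + 0. Last nonzero remainder: 1.

1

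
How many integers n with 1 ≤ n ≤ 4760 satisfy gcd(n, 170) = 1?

1792

Prime factors of 170: 2, 5, 17. Count integers ≤ 4760 divisible by none of them.
By inclusion–exclusion: 4760 − ⌊4760/2⌋ − ⌊4760/5⌋ − ⌊4760/17⌋ + ⌊4760/10⌋ + ⌊4760/34⌋ + ⌊4760/85⌋ − ⌊4760/170⌋ = 1792.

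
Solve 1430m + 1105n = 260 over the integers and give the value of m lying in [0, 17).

Euclid: 1430 = 1·1105 + 325; 1105 = 3·325 + 130; 325 = 2·130 + 65; 130 = 2·65 + 0 → gcd = 65; 260 = 65·4.
Back-substitution yields 1430·(7) + 1105·(-9) = 65, so one solution is m = 7·4 = 28, n = -9·4 = -36.
Solutions in m differ by 1105/65 = 17; the one in [0, 17) is 28 mod 17 = 11.

11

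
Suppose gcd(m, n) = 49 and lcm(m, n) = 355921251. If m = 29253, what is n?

Using mn = gcd(m,n)·lcm(m,n) = 49·355921251 = 17440141299, we get n = 17440141299/29253 = 596183.

596183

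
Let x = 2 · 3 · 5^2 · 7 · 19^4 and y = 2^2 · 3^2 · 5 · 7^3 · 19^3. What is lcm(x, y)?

40230092700

max exponent per prime: 2^2 · 3^2 · 5^2 · 7^3 · 19^4 = 40230092700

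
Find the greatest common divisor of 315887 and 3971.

Euclid: 315887 = 79·3971 + 2178; 3971 = 1·2178 + 1793; 2178 = 1·1793 + 385; 1793 = 4·385 + 253; 385 = 1·253 + 132; 253 = 1·132 + 121; 132 = 1·121 + 11; 121 = 11·11 + 0. Last nonzero remainder: 11.

11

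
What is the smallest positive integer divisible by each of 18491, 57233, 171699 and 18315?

160187440545

18491 = 11 · 41²; 57233 = 11³ · 43; 171699 = 3 · 11³ · 43; 18315 = 3² · 5 · 11 · 37
lcm takes max exponent of each prime: 3² · 5 · 11³ · 37 · 41² · 43 = 160187440545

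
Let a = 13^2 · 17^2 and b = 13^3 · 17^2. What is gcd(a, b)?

48841

min exponent per shared prime: 13^2 · 17^2 = 48841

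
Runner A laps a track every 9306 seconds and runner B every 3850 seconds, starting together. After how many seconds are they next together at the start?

gcd first: 9306 = 2·3850 + 1606; 3850 = 2·1606 + 638; 1606 = 2·638 + 330; 638 = 1·330 + 308; 330 = 1·308 + 22; 308 = 14·22 + 0 → gcd = 22
lcm = 9306·3850/gcd = 35828100/22 = 1628550

1628550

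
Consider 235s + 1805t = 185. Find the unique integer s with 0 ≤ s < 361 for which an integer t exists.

gcd(235, 1805) = 5 (Euclid: 1805 = 7·235 + 160; 235 = 1·160 + 75; 160 = 2·75 + 10; 75 = 7·10 + 5; 10 = 2·5 + 0), and 5 | 185.
Extended Euclid: 235·(169) + 1805·(-22) = 5. Scale by 37: s₀ = 6253.
General solution s = s₀ + 361k; reducing mod 361 gives s = 116 (and t = -15).

116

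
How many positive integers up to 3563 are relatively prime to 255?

1789

Prime factors of 255: 3, 5, 17. Count integers ≤ 3563 divisible by none of them.
By inclusion–exclusion: 3563 − ⌊3563/3⌋ − ⌊3563/5⌋ − ⌊3563/17⌋ + ⌊3563/15⌋ + ⌊3563/51⌋ + ⌊3563/85⌋ − ⌊3563/255⌋ = 1789.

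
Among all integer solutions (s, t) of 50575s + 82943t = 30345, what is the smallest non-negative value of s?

Euclid: 82943 = 1·50575 + 32368; 50575 = 1·32368 + 18207; 32368 = 1·18207 + 14161; 18207 = 1·14161 + 4046; 14161 = 3·4046 + 2023; 4046 = 2·2023 + 0 → gcd = 2023; 30345 = 2023·15.
Back-substitution yields 50575·(-18) + 82943·(11) = 2023, so one solution is s = -18·15 = -270, t = 11·15 = 165.
Solutions in s differ by 82943/2023 = 41; the one in [0, 41) is -270 mod 41 = 17.

17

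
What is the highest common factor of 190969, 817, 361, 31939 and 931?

19

gcd(190969, 817): 190969 = 233·817 + 608; 817 = 1·608 + 209; 608 = 2·209 + 190; 209 = 1·190 + 19; 190 = 10·19 + 0 → 19
gcd(19, 361): 361 = 19·19 + 0 → 19
gcd(19, 31939): 31939 = 1681·19 + 0 → 19
gcd(19, 931): 931 = 49·19 + 0 → 19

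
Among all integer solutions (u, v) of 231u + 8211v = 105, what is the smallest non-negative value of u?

36

gcd(231, 8211) = 21 (Euclid: 8211 = 35·231 + 126; 231 = 1·126 + 105; 126 = 1·105 + 21; 105 = 5·21 + 0), and 21 | 105.
Extended Euclid: 231·(-71) + 8211·(2) = 21. Scale by 5: u₀ = -355.
General solution u = u₀ + 391t; reducing mod 391 gives u = 36 (and v = -1).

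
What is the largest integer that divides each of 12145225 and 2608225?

Euclid: 12145225 = 4·2608225 + 1712325; 2608225 = 1·1712325 + 895900; 1712325 = 1·895900 + 816425; 895900 = 1·816425 + 79475; 816425 = 10·79475 + 21675; 79475 = 3·21675 + 14450; 21675 = 1·14450 + 7225; 14450 = 2·7225 + 0. Last nonzero remainder: 7225.

7225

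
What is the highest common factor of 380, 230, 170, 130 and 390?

gcd(380, 230): 380 = 1·230 + 150; 230 = 1·150 + 80; 150 = 1·80 + 70; 80 = 1·70 + 10; 70 = 7·10 + 0 → 10
gcd(10, 170): 170 = 17·10 + 0 → 10
gcd(10, 130): 130 = 13·10 + 0 → 10
gcd(10, 390): 390 = 39·10 + 0 → 10

10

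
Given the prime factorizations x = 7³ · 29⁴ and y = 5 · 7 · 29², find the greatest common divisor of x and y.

min exponent per shared prime: 7 · 29² = 5887

5887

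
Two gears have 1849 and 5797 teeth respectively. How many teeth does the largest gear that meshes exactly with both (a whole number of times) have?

Euclid: 5797 = 3·1849 + 250; 1849 = 7·250 + 99; 250 = 2·99 + 52; 99 = 1·52 + 47; 52 = 1·47 + 5; 47 = 9·5 + 2; 5 = 2·2 + 1; 2 = 2·1 + 0. Last nonzero remainder: 1.

1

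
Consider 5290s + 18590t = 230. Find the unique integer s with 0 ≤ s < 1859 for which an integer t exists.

Euclid: 18590 = 3·5290 + 2720; 5290 = 1·2720 + 2570; 2720 = 1·2570 + 150; 2570 = 17·150 + 20; 150 = 7·20 + 10; 20 = 2·10 + 0 → gcd = 10; 230 = 10·23.
Back-substitution yields 5290·(-868) + 18590·(247) = 10, so one solution is s = -868·23 = -19964, t = 247·23 = 5681.
Solutions in s differ by 18590/10 = 1859; the one in [0, 1859) is -19964 mod 1859 = 485.

485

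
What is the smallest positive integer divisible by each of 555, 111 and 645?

23865

555 = 3 · 5 · 37; 111 = 3 · 37; 645 = 3 · 5 · 43
lcm takes max exponent of each prime: 3 · 5 · 37 · 43 = 23865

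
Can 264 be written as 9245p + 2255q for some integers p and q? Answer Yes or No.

No

By Bézout, 9245p + 2255q = 264 has integer solutions iff gcd(9245, 2255) | 264.
Euclid: 9245 = 4·2255 + 225; 2255 = 10·225 + 5; 225 = 45·5 + 0. gcd = 5; 264 mod 5 = 4. No.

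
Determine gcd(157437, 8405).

1

Euclid: 157437 = 18·8405 + 6147; 8405 = 1·6147 + 2258; 6147 = 2·2258 + 1631; 2258 = 1·1631 + 627; 1631 = 2·627 + 377; 627 = 1·377 + 250; 377 = 1·250 + 127; 250 = 1·127 + 123; 127 = 1·123 + 4; 123 = 30·4 + 3; 4 = 1·3 + 1; 3 = 3·1 + 0. Last nonzero remainder: 1.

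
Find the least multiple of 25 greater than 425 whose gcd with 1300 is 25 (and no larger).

Multiples of 25 above 425: 25·18, 25·19, … . Need the cofactor coprime to 1300/25 = 52.
Checking s = 18, 19, … the first with gcd(s, 52) = 1 is s = 19, giving 475.

475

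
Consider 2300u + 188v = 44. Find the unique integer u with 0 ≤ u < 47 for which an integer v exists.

1

Reduce mod 188: 2300u ≡ 44 (mod 188). With g = gcd(2300, 188) = 4 dividing 44, divide through: 575u ≡ 11 (mod 47).
Since gcd(575, 47) = 1, u ≡ 11·(575)⁻¹ ≡ 1 (mod 47). Smallest non-negative: 1.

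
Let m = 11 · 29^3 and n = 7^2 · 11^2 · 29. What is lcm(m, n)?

144602381

max exponent per prime: 7^2 · 11^2 · 29^3 = 144602381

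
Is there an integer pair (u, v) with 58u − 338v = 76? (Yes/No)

Yes

By Bézout, 58u − 338v = 76 has integer solutions iff gcd(58, 338) | 76.
Euclid: 338 = 5·58 + 48; 58 = 1·48 + 10; 48 = 4·10 + 8; 10 = 1·8 + 2; 8 = 4·2 + 0. gcd = 2; 76 mod 2 = 0. Yes.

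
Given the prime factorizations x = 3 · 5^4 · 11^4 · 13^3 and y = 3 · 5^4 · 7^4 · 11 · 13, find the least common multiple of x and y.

max exponent per prime: 3 · 5^4 · 7^4 · 11^4 · 13^3 = 144808558269375

144808558269375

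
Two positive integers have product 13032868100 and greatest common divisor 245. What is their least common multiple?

Since gcd(u,v)·lcm(u,v) = uv, lcm = 13032868100/245 = 53195380.

53195380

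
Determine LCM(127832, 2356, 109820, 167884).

12649251877960

127832 = 2³ · 19 · 29²; 2356 = 2² · 19 · 31; 109820 = 2² · 5 · 17² · 19; 167884 = 2² · 19 · 47²
lcm takes max exponent of each prime: 2³ · 5 · 17² · 19 · 29² · 31 · 47² = 12649251877960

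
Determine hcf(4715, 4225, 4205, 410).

gcd(4715, 4225): 4715 = 1·4225 + 490; 4225 = 8·490 + 305; 490 = 1·305 + 185; 305 = 1·185 + 120; 185 = 1·120 + 65; 120 = 1·65 + 55; 65 = 1·55 + 10; 55 = 5·10 + 5; 10 = 2·5 + 0 → 5
gcd(5, 4205): 4205 = 841·5 + 0 → 5
gcd(5, 410): 410 = 82·5 + 0 → 5

5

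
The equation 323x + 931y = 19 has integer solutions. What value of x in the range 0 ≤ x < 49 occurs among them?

26

Reduce mod 931: 323x ≡ 19 (mod 931). With g = gcd(323, 931) = 19 dividing 19, divide through: 17x ≡ 1 (mod 49).
Since gcd(17, 49) = 1, x ≡ 1·(17)⁻¹ ≡ 26 (mod 49). Smallest non-negative: 26.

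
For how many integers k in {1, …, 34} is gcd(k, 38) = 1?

Prime factors of 38: 2, 19. Count integers ≤ 34 divisible by none of them.
By inclusion–exclusion: 34 − ⌊34/2⌋ − ⌊34/19⌋ + ⌊34/38⌋ = 16.

16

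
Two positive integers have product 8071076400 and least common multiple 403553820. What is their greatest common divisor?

gcd·lcm = product, so gcd = 8071076400/403553820 = 20.

20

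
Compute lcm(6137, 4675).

1687675

gcd first: 6137 = 1·4675 + 1462; 4675 = 3·1462 + 289; 1462 = 5·289 + 17; 289 = 17·17 + 0 → gcd = 17
lcm = 6137·4675/gcd = 28690475/17 = 1687675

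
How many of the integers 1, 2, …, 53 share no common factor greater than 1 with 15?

29

Prime factors of 15: 3, 5. Count integers ≤ 53 divisible by none of them.
By inclusion–exclusion: 53 − ⌊53/3⌋ − ⌊53/5⌋ + ⌊53/15⌋ = 29.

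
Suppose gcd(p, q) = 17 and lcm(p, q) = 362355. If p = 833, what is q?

7395

Using pq = gcd(p,q)·lcm(p,q) = 17·362355 = 6160035, we get q = 6160035/833 = 7395.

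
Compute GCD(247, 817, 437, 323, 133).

19

gcd(247, 817): 817 = 3·247 + 76; 247 = 3·76 + 19; 76 = 4·19 + 0 → 19
gcd(19, 437): 437 = 23·19 + 0 → 19
gcd(19, 323): 323 = 17·19 + 0 → 19
gcd(19, 133): 133 = 7·19 + 0 → 19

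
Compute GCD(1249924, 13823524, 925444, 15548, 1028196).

676

1249924 = 2² · 13² · 43²; 13823524 = 2² · 11² · 13⁴; 925444 = 2² · 13² · 37²; 15548 = 2² · 13² · 23; 1028196 = 2² · 3² · 13⁴
gcd takes min exponent of each prime: 2² · 13² = 676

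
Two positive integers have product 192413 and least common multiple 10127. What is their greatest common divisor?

gcd·lcm = product, so gcd = 192413/10127 = 19.

19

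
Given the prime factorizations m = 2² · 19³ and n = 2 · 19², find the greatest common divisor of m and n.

722

min exponent per shared prime: 2 · 19² = 722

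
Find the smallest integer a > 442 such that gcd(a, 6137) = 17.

459

Multiples of 17 above 442: 17·27, 17·28, … . Need the cofactor coprime to 6137/17 = 361.
Checking s = 27, 28, … the first with gcd(s, 361) = 1 is s = 27, giving 459.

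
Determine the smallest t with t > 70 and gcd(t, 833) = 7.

833 = 7·119. Any t with gcd(t, 833) = 7 is a multiple of 7, say 7s, with s coprime to 119.
Need s > 70/7, so s ≥ 11. First s ≥ 11 with gcd(s, 119) = 1 is s = 11. Thus t = 7·11 = 77.

77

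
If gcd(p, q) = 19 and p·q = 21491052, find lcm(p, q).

For any two positive integers, gcd × lcm equals their product. Hence lcm = 21491052 / 19 = 1131108.

1131108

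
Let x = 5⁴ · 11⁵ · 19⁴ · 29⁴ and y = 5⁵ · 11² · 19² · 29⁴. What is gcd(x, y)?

19309213350625

min exponent per shared prime: 5⁴ · 11² · 19² · 29⁴ = 19309213350625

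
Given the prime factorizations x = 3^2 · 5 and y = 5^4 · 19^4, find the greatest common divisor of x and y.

min exponent per shared prime: 5 = 5

5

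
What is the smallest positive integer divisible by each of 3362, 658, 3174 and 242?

212400680646

3362 = 2 · 41²; 658 = 2 · 7 · 47; 3174 = 2 · 3 · 23²; 242 = 2 · 11²
lcm takes max exponent of each prime: 2 · 3 · 7 · 11² · 23² · 41² · 47 = 212400680646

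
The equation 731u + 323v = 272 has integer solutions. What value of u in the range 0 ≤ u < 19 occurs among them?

Euclid: 731 = 2·323 + 85; 323 = 3·85 + 68; 85 = 1·68 + 17; 68 = 4·17 + 0 → gcd = 17; 272 = 17·16.
Back-substitution yields 731·(4) + 323·(-9) = 17, so one solution is u = 4·16 = 64, v = -9·16 = -144.
Solutions in u differ by 323/17 = 19; the one in [0, 19) is 64 mod 19 = 7.

7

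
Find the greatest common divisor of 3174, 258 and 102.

6

3174 = 2 · 3 · 23²; 258 = 2 · 3 · 43; 102 = 2 · 3 · 17
gcd takes min exponent of each prime: 2 · 3 = 6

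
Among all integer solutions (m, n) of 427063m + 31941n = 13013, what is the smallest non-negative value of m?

20

Reduce mod 31941: 427063m ≡ 13013 (mod 31941). With g = gcd(427063, 31941) = 1183 dividing 13013, divide through: 361m ≡ 11 (mod 27).
Since gcd(361, 27) = 1, m ≡ 11·(361)⁻¹ ≡ 20 (mod 27). Smallest non-negative: 20.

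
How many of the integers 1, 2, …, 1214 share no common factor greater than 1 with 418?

418 = 2·11·19. Inclusion–exclusion on these primes:
1214 − ⌊1214/2⌋ − ⌊1214/11⌋ − ⌊1214/19⌋ + ⌊1214/22⌋ + ⌊1214/38⌋ + ⌊1214/209⌋ − ⌊1214/418⌋ = 523

523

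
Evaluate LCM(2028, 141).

95316

gcd first: 2028 = 14·141 + 54; 141 = 2·54 + 33; 54 = 1·33 + 21; 33 = 1·21 + 12; 21 = 1·12 + 9; 12 = 1·9 + 3; 9 = 3·3 + 0 → gcd = 3
lcm = 2028·141/gcd = 285948/3 = 95316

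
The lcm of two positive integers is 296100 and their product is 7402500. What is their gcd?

gcd·lcm = product, so gcd = 7402500/296100 = 25.

25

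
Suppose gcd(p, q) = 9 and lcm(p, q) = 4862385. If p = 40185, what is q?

1089

p·q = gcd·lcm = 9·4862385 = 43761465, so q = 43761465/40185 = 1089.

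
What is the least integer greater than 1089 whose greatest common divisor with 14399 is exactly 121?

1210

gcd(t, 14399) = 121 forces 121 | t; write t = 121s. Then gcd(121s, 121·119) = 121·gcd(s, 119), so need gcd(s, 119) = 1.
121s > 1089 gives s ≥ 10. The least s ≥ 10 coprime to 119 is 10, so t = 121·10 = 1210.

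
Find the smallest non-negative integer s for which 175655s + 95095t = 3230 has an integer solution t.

Reduce mod 95095: 175655s ≡ 3230 (mod 95095). With g = gcd(175655, 95095) = 95 dividing 3230, divide through: 1849s ≡ 34 (mod 1001).
Since gcd(1849, 1001) = 1, s ≡ 34·(1849)⁻¹ ≡ 111 (mod 1001). Smallest non-negative: 111.

111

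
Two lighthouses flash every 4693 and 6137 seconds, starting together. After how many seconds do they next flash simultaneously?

79781

gcd first: 6137 = 1·4693 + 1444; 4693 = 3·1444 + 361; 1444 = 4·361 + 0 → gcd = 361
lcm = 4693·6137/gcd = 28800941/361 = 79781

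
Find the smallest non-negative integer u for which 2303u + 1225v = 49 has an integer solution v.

Reduce mod 1225: 2303u ≡ 49 (mod 1225). With g = gcd(2303, 1225) = 49 dividing 49, divide through: 47u ≡ 1 (mod 25).
Since gcd(47, 25) = 1, u ≡ 1·(47)⁻¹ ≡ 8 (mod 25). Smallest non-negative: 8.

8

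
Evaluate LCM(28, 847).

gcd first: 847 = 30·28 + 7; 28 = 4·7 + 0 → gcd = 7
lcm = 28·847/gcd = 23716/7 = 3388

3388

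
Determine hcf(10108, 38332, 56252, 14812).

10108 = 2² · 7 · 19²; 38332 = 2² · 7 · 37²; 56252 = 2² · 7³ · 41; 14812 = 2² · 7 · 23²
gcd takes min exponent of each prime: 2² · 7 = 28

28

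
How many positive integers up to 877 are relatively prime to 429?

491

429 = 3·11·13. Inclusion–exclusion on these primes:
877 − ⌊877/3⌋ − ⌊877/11⌋ − ⌊877/13⌋ + ⌊877/33⌋ + ⌊877/39⌋ + ⌊877/143⌋ − ⌊877/429⌋ = 491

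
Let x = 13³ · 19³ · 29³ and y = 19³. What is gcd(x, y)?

min exponent per shared prime: 19³ = 6859

6859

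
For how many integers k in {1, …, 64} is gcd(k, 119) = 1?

Prime factors of 119: 7, 17. Count integers ≤ 64 divisible by none of them.
By inclusion–exclusion: 64 − ⌊64/7⌋ − ⌊64/17⌋ + ⌊64/119⌋ = 52.

52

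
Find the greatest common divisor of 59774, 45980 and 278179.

2299

59774 = 2 · 11² · 13 · 19; 45980 = 2² · 5 · 11² · 19; 278179 = 11⁴ · 19
gcd takes min exponent of each prime: 11² · 19 = 2299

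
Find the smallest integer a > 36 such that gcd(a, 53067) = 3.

gcd(a, 53067) = 3 forces 3 | a; write a = 3s. Then gcd(3s, 3·17689) = 3·gcd(s, 17689), so need gcd(s, 17689) = 1.
3s > 36 gives s ≥ 13. The least s ≥ 13 coprime to 17689 is 13, so a = 3·13 = 39.

39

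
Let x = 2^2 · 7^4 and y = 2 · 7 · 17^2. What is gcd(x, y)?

min exponent per shared prime: 2 · 7 = 14

14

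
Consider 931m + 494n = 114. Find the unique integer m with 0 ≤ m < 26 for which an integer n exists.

Euclid: 931 = 1·494 + 437; 494 = 1·437 + 57; 437 = 7·57 + 38; 57 = 1·38 + 19; 38 = 2·19 + 0 → gcd = 19; 114 = 19·6.
Back-substitution yields 931·(-9) + 494·(17) = 19, so one solution is m = -9·6 = -54, n = 17·6 = 102.
Solutions in m differ by 494/19 = 26; the one in [0, 26) is -54 mod 26 = 24.

24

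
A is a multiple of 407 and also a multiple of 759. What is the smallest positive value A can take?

28083

gcd first: 759 = 1·407 + 352; 407 = 1·352 + 55; 352 = 6·55 + 22; 55 = 2·22 + 11; 22 = 2·11 + 0 → gcd = 11
lcm = 407·759/gcd = 308913/11 = 28083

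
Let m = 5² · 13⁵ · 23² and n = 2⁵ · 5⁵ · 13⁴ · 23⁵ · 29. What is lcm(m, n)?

max exponent per prime: 2⁵ · 5⁵ · 13⁵ · 23⁵ · 29 = 6930330394347100000

6930330394347100000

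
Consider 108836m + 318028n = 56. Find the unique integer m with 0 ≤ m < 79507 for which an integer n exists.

79282

Euclid: 318028 = 2·108836 + 100356; 108836 = 1·100356 + 8480; 100356 = 11·8480 + 7076; 8480 = 1·7076 + 1404; 7076 = 5·1404 + 56; 1404 = 25·56 + 4; 56 = 14·4 + 0 → gcd = 4; 56 = 4·14.
Back-substitution yields 108836·(5663) + 318028·(-1938) = 4, so one solution is m = 5663·14 = 79282, n = -1938·14 = -27132.
Solutions in m differ by 318028/4 = 79507; the one in [0, 79507) is 79282 mod 79507 = 79282.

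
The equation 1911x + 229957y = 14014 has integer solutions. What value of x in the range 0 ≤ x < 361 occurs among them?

248

Reduce mod 229957: 1911x ≡ 14014 (mod 229957). With g = gcd(1911, 229957) = 637 dividing 14014, divide through: 3x ≡ 22 (mod 361).
Since gcd(3, 361) = 1, x ≡ 22·(3)⁻¹ ≡ 248 (mod 361). Smallest non-negative: 248.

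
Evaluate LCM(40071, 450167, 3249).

149905611

lcm(40071, 450167) = 40071·450167/gcd = 18038641857/361 = 49968537
lcm(49968537, 3249) = 49968537·3249/gcd = 162347776713/1083 = 149905611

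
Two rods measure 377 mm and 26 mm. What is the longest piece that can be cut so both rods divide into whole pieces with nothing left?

377 = 13 · 29
26 = 2 · 13
Common: 13 = 13

13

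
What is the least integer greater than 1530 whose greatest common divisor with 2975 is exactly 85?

1615

2975 = 85·35. Any x with gcd(x, 2975) = 85 is a multiple of 85, say 85s, with s coprime to 35.
Need s > 1530/85, so s ≥ 19. First s ≥ 19 with gcd(s, 35) = 1 is s = 19. Thus x = 85·19 = 1615.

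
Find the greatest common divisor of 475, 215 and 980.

gcd(475, 215): 475 = 2·215 + 45; 215 = 4·45 + 35; 45 = 1·35 + 10; 35 = 3·10 + 5; 10 = 2·5 + 0 → 5
gcd(5, 980): 980 = 196·5 + 0 → 5

5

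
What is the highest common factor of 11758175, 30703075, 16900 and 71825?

4225

11758175 = 5² · 11² · 13² · 23; 30703075 = 5² · 13⁴ · 43; 16900 = 2² · 5² · 13²; 71825 = 5² · 13² · 17
gcd takes min exponent of each prime: 5² · 13² = 4225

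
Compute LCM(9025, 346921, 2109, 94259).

9025 = 5² · 19²; 346921 = 19² · 31²; 2109 = 3 · 19 · 37; 94259 = 11² · 19 · 41
lcm takes max exponent of each prime: 3 · 5² · 11² · 19² · 31² · 37 · 41 = 4775983349775

4775983349775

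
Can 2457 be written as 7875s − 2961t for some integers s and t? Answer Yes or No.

By Bézout, 7875s − 2961t = 2457 has integer solutions iff gcd(7875, 2961) | 2457.
Euclid: 7875 = 2·2961 + 1953; 2961 = 1·1953 + 1008; 1953 = 1·1008 + 945; 1008 = 1·945 + 63; 945 = 15·63 + 0. gcd = 63; 2457 mod 63 = 0. Yes.

Yes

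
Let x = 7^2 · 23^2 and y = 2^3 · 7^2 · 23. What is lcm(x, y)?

max exponent per prime: 2^3 · 7^2 · 23^2 = 207368

207368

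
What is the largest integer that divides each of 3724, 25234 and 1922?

2

3724 = 2² · 7² · 19; 25234 = 2 · 11 · 31 · 37; 1922 = 2 · 31²
gcd takes min exponent of each prime: 2 = 2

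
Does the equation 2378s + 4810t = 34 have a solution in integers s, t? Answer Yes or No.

Yes

gcd(2378, 4810): 4810 = 2·2378 + 54; 2378 = 44·54 + 2; 54 = 27·2 + 0 → 2
2 divides 34, so a solution exists.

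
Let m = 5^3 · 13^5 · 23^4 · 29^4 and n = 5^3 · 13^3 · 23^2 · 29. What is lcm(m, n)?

max exponent per prime: 5^3 · 13^5 · 23^4 · 29^4 = 9186077608028881625

9186077608028881625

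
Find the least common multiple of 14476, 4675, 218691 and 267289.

14476 = 2² · 7 · 11 · 47; 4675 = 5² · 11 · 17; 218691 = 3² · 11 · 47²; 267289 = 11² · 47²
lcm takes max exponent of each prime: 2² · 3² · 5² · 7 · 11² · 17 · 47² = 28626651900

28626651900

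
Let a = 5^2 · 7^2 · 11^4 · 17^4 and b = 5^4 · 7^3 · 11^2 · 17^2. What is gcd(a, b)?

min exponent per shared prime: 5^2 · 7^2 · 11^2 · 17^2 = 42837025

42837025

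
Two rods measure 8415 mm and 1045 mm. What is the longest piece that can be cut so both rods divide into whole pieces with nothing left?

8415 = 3² · 5 · 11 · 17
1045 = 5 · 11 · 19
Common: 5 · 11 = 55

55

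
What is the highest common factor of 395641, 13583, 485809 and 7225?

289

395641 = 17² · 37²; 13583 = 17² · 47; 485809 = 17² · 41²; 7225 = 5² · 17²
gcd takes min exponent of each prime: 17² = 289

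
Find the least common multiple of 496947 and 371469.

61533468381

gcd first: 496947 = 1·371469 + 125478; 371469 = 2·125478 + 120513; 125478 = 1·120513 + 4965; 120513 = 24·4965 + 1353; 4965 = 3·1353 + 906; 1353 = 1·906 + 447; 906 = 2·447 + 12; 447 = 37·12 + 3; 12 = 4·3 + 0 → gcd = 3
lcm = 496947·371469/gcd = 184600405143/3 = 61533468381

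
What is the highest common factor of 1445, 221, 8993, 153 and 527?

gcd(1445, 221): 1445 = 6·221 + 119; 221 = 1·119 + 102; 119 = 1·102 + 17; 102 = 6·17 + 0 → 17
gcd(17, 8993): 8993 = 529·17 + 0 → 17
gcd(17, 153): 153 = 9·17 + 0 → 17
gcd(17, 527): 527 = 31·17 + 0 → 17

17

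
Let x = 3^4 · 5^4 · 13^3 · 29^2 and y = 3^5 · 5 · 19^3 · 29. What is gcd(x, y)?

min exponent per shared prime: 3^4 · 5 · 29 = 11745

11745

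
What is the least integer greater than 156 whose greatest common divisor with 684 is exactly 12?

684 = 12·57. Any x with gcd(x, 684) = 12 is a multiple of 12, say 12s, with s coprime to 57.
Need s > 156/12, so s ≥ 14. First s ≥ 14 with gcd(s, 57) = 1 is s = 14. Thus x = 12·14 = 168.

168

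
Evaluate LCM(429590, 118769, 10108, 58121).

lcm(429590, 118769) = 429590·118769/gcd = 51021974710/2527 = 20190730
lcm(20190730, 10108) = 20190730·10108/gcd = 204087898840/5054 = 40381460
lcm(40381460, 58121) = 40381460·58121/gcd = 2347010836660/2527 = 928773580

928773580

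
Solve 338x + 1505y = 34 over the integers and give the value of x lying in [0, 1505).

Reduce mod 1505: 338x ≡ 34 (mod 1505). With g = gcd(338, 1505) = 1 dividing 34, divide through: 338x ≡ 34 (mod 1505).
Since gcd(338, 1505) = 1, x ≡ 34·(338)⁻¹ ≡ 668 (mod 1505). Smallest non-negative: 668.

668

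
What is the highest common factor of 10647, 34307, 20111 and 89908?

1183

10647 = 3² · 7 · 13²; 34307 = 7 · 13² · 29; 20111 = 7 · 13² · 17; 89908 = 2² · 7 · 13² · 19
gcd takes min exponent of each prime: 7 · 13² = 1183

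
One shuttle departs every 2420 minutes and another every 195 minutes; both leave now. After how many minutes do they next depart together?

94380

2420 = 2² · 5 · 11²; 195 = 3 · 5 · 13
max exponents: 2² · 3 · 5 · 11² · 13 = 94380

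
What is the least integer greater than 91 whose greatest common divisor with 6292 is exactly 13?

117

6292 = 13·484. Any t with gcd(t, 6292) = 13 is a multiple of 13, say 13s, with s coprime to 484.
Need s > 91/13, so s ≥ 8. First s ≥ 8 with gcd(s, 484) = 1 is s = 9. Thus t = 13·9 = 117.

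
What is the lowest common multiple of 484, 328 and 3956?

484 = 2² · 11²; 328 = 2³ · 41; 3956 = 2² · 23 · 43
lcm takes max exponent of each prime: 2³ · 11² · 23 · 41 · 43 = 39251432

39251432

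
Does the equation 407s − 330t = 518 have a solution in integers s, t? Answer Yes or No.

gcd(407, 330): 407 = 1·330 + 77; 330 = 4·77 + 22; 77 = 3·22 + 11; 22 = 2·11 + 0 → 11
11 does not divide 518, so a solution does not exist.

No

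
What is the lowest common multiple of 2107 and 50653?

106725871

gcd first: 50653 = 24·2107 + 85; 2107 = 24·85 + 67; 85 = 1·67 + 18; 67 = 3·18 + 13; 18 = 1·13 + 5; 13 = 2·5 + 3; 5 = 1·3 + 2; 3 = 1·2 + 1; 2 = 2·1 + 0 → gcd = 1
lcm = 2107·50653/gcd = 106725871/1 = 106725871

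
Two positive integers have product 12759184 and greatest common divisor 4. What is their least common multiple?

3189796

gcd·lcm = product, so lcm = 12759184/4 = 3189796.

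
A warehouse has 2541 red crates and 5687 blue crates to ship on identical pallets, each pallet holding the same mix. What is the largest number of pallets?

2541 = 3 · 7 · 11²
5687 = 11² · 47
Common: 11² = 121

121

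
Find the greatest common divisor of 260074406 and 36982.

Euclid: 260074406 = 7032·36982 + 16982; 36982 = 2·16982 + 3018; 16982 = 5·3018 + 1892; 3018 = 1·1892 + 1126; 1892 = 1·1126 + 766; 1126 = 1·766 + 360; 766 = 2·360 + 46; 360 = 7·46 + 38; 46 = 1·38 + 8; 38 = 4·8 + 6; 8 = 1·6 + 2; 6 = 3·2 + 0. Last nonzero remainder: 2.

2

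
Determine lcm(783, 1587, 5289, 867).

lcm(783, 1587) = 783·1587/gcd = 1242621/3 = 414207
lcm(414207, 5289) = 414207·5289/gcd = 2190740823/3 = 730246941
lcm(730246941, 867) = 730246941·867/gcd = 633124097847/3 = 211041365949

211041365949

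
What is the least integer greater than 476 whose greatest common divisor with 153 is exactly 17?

Multiples of 17 above 476: 17·29, 17·30, … . Need the cofactor coprime to 153/17 = 9.
Checking s = 29, 30, … the first with gcd(s, 9) = 1 is s = 29, giving 493.

493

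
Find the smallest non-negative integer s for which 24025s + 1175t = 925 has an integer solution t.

gcd(24025, 1175) = 25 (Euclid: 24025 = 20·1175 + 525; 1175 = 2·525 + 125; 525 = 4·125 + 25; 125 = 5·25 + 0), and 25 | 925.
Extended Euclid: 24025·(9) + 1175·(-184) = 25. Scale by 37: s₀ = 333.
General solution s = s₀ + 47k; reducing mod 47 gives s = 4 (and t = -81).

4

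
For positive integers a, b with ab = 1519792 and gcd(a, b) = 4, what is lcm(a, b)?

379948

gcd·lcm = product, so lcm = 1519792/4 = 379948.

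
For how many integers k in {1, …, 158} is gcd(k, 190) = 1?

60

190 = 2·5·19. Inclusion–exclusion on these primes:
158 − ⌊158/2⌋ − ⌊158/5⌋ − ⌊158/19⌋ + ⌊158/10⌋ + ⌊158/38⌋ + ⌊158/95⌋ − ⌊158/190⌋ = 60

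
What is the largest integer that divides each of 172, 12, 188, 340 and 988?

gcd(172, 12): 172 = 14·12 + 4; 12 = 3·4 + 0 → 4
gcd(4, 188): 188 = 47·4 + 0 → 4
gcd(4, 340): 340 = 85·4 + 0 → 4
gcd(4, 988): 988 = 247·4 + 0 → 4

4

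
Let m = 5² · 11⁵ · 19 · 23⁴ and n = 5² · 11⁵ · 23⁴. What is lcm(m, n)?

max exponent per prime: 5² · 11⁵ · 19 · 23⁴ = 21407619623225

21407619623225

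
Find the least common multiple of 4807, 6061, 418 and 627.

836418

4807 = 11 · 19 · 23; 6061 = 11 · 19 · 29; 418 = 2 · 11 · 19; 627 = 3 · 11 · 19
lcm takes max exponent of each prime: 2 · 3 · 11 · 19 · 23 · 29 = 836418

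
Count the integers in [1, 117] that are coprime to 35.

35 = 5·7. Inclusion–exclusion on these primes:
117 − ⌊117/5⌋ − ⌊117/7⌋ + ⌊117/35⌋ = 81

81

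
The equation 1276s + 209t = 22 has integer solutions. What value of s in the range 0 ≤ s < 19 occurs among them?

1

Reduce mod 209: 1276s ≡ 22 (mod 209). With g = gcd(1276, 209) = 11 dividing 22, divide through: 116s ≡ 2 (mod 19).
Since gcd(116, 19) = 1, s ≡ 2·(116)⁻¹ ≡ 1 (mod 19). Smallest non-negative: 1.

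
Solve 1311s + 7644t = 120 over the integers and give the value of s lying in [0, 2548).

Reduce mod 7644: 1311s ≡ 120 (mod 7644). With g = gcd(1311, 7644) = 3 dividing 120, divide through: 437s ≡ 40 (mod 2548).
Since gcd(437, 2548) = 1, s ≡ 40·(437)⁻¹ ≡ 1656 (mod 2548). Smallest non-negative: 1656.

1656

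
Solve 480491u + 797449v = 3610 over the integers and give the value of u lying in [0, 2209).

2053

gcd(480491, 797449) = 361 (Euclid: 797449 = 1·480491 + 316958; 480491 = 1·316958 + 163533; 316958 = 1·163533 + 153425; 163533 = 1·153425 + 10108; 153425 = 15·10108 + 1805; 10108 = 5·1805 + 1083; 1805 = 1·1083 + 722; 1083 = 1·722 + 361; 722 = 2·361 + 0), and 361 | 3610.
Extended Euclid: 480491·(868) + 797449·(-523) = 361. Scale by 10: u₀ = 8680.
General solution u = u₀ + 2209t; reducing mod 2209 gives u = 2053 (and v = -1237).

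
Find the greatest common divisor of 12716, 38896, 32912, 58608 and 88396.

44

gcd(12716, 38896): 38896 = 3·12716 + 748; 12716 = 17·748 + 0 → 748
gcd(748, 32912): 32912 = 44·748 + 0 → 748
gcd(748, 58608): 58608 = 78·748 + 264; 748 = 2·264 + 220; 264 = 1·220 + 44; 220 = 5·44 + 0 → 44
gcd(44, 88396): 88396 = 2009·44 + 0 → 44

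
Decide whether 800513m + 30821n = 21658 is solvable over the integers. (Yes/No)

Yes

gcd(800513, 30821): 800513 = 25·30821 + 29988; 30821 = 1·29988 + 833; 29988 = 36·833 + 0 → 833
833 divides 21658, so a solution exists.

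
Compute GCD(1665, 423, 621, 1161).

gcd(1665, 423): 1665 = 3·423 + 396; 423 = 1·396 + 27; 396 = 14·27 + 18; 27 = 1·18 + 9; 18 = 2·9 + 0 → 9
gcd(9, 621): 621 = 69·9 + 0 → 9
gcd(9, 1161): 1161 = 129·9 + 0 → 9

9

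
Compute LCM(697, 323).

gcd first: 697 = 2·323 + 51; 323 = 6·51 + 17; 51 = 3·17 + 0 → gcd = 17
lcm = 697·323/gcd = 225131/17 = 13243

13243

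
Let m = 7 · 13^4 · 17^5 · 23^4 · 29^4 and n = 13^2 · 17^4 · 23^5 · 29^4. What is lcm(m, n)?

1292252044112488165025137

max exponent per prime: 7 · 13^4 · 17^5 · 23^5 · 29^4 = 1292252044112488165025137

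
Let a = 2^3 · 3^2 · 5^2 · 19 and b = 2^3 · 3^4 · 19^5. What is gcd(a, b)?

1368

min exponent per shared prime: 2^3 · 3^2 · 19 = 1368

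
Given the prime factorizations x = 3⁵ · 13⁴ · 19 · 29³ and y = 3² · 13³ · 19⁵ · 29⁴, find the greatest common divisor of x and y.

min exponent per shared prime: 3² · 13³ · 19 · 29³ = 9162630243

9162630243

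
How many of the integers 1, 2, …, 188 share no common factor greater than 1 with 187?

187 = 11·17. Inclusion–exclusion on these primes:
188 − ⌊188/11⌋ − ⌊188/17⌋ + ⌊188/187⌋ = 161

161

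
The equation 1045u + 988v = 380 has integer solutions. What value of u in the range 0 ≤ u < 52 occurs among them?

Euclid: 1045 = 1·988 + 57; 988 = 17·57 + 19; 57 = 3·19 + 0 → gcd = 19; 380 = 19·20.
Back-substitution yields 1045·(-17) + 988·(18) = 19, so one solution is u = -17·20 = -340, v = 18·20 = 360.
Solutions in u differ by 988/19 = 52; the one in [0, 52) is -340 mod 52 = 24.

24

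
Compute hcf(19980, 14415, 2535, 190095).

gcd(19980, 14415): 19980 = 1·14415 + 5565; 14415 = 2·5565 + 3285; 5565 = 1·3285 + 2280; 3285 = 1·2280 + 1005; 2280 = 2·1005 + 270; 1005 = 3·270 + 195; 270 = 1·195 + 75; 195 = 2·75 + 45; 75 = 1·45 + 30; 45 = 1·30 + 15; 30 = 2·15 + 0 → 15
gcd(15, 2535): 2535 = 169·15 + 0 → 15
gcd(15, 190095): 190095 = 12673·15 + 0 → 15

15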